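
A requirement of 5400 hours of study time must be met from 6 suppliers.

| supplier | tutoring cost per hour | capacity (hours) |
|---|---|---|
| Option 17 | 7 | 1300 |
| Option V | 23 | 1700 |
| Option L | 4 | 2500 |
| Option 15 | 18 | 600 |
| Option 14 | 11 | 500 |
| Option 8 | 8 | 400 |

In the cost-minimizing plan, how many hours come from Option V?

Fill from the cheapest supplier first.
Option L at 4: take all 2500 hours → 2900 still needed.
Take 1300 from Option 17 at 7 → need 1600 more.
Option 8 (8): use full 400 → 1200 hours to go.
Option 14 at 11: take all 500 hours → 700 still needed.
Option 15 at 18: take all 600 hours → 100 still needed.
Option V at 23: take 100 of its 1700 → requirement met.

100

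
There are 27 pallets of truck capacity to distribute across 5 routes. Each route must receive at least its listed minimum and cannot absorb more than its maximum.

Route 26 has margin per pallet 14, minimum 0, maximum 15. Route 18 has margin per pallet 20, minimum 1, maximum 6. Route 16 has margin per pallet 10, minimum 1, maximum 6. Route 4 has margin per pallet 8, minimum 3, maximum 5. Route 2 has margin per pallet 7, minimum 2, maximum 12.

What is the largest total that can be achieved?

Meeting every minimum uses 0+1+1+3+2 = 7 pallets, leaving 20.
Order the routes by margin per pallet: Route 18 20 > Route 26 14 > Route 16 10 > Route 4 8 > Route 2 7.
Give Route 18 5 more to hit its cap of 6 ; 15 left.
Route 26: +15 to 15 (cap) ; 0 left.
Total = 14×15 + 20×6 + 10×1 + 8×3 + 7×2 = 378.

378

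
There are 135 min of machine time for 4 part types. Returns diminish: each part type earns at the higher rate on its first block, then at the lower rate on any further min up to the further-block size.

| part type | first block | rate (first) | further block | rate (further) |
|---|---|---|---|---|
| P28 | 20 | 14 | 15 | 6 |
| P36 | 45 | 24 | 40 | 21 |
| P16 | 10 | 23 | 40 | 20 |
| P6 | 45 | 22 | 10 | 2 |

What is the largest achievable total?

Rank every tier by rate: P36/first 24 > P16/first 23 > P6/first 22 > P36/second 21 > P16/second 20 > P28/first 14 > P28/second 6 > P6/second 2.
P36 first at 24: fill all 45 ; 90 left.
P16/first (23): +10 ; 80 left.
Fill P6 first block (45 at 22) ; 35 left.
P36/second: +35 of 40 at 21; pool empty.
Total = 24×45 + 23×10 + 22×45 + 21×35 = 3035.

3035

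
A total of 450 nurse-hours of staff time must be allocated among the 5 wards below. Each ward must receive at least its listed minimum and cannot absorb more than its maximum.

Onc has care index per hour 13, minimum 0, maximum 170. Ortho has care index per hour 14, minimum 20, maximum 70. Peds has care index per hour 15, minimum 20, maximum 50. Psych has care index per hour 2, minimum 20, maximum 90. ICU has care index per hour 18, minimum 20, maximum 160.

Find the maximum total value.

6600

Meeting every minimum uses 0+20+20+20+20 = 80 nurse-hours, leaving 370.
Highest care index per hour first: ICU 18 > Peds 15 > Ortho 14 > Onc 13 > Psych 2.
ICU: +140 to 160 (cap) ; 230 left.
Peds: +30 to 50 (cap) ; 200 left.
Ortho: +50 to 70 (cap) ; 150 left.
Onc has room for 170 more but only 150 remain, so it gets 150.
Total = 13×150 + 14×70 + 15×50 + 2×20 + 18×160 = 6600.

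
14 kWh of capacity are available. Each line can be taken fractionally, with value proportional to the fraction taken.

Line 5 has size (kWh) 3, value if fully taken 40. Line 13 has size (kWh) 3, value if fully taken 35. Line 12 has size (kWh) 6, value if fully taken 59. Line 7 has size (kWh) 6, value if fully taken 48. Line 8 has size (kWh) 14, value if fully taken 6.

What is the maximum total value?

150

Best value per unit of size first: Line 5 40/3≈13.3, Line 13 35/3≈11.7, Line 12 59/6≈9.83, Line 7 48/6≈8, Line 8 6/14≈0.429.
Line 5: take in full, 3 kWh for value 40 → 11 left.
Line 13: take in full, 3 kWh for value 35 → 8 left.
Line 12: take in full, 6 kWh for value 59 → 2 left.
2 kWh left: a 2/6 share of Line 7 gives 48×2/6 = 16.
Total value = 150.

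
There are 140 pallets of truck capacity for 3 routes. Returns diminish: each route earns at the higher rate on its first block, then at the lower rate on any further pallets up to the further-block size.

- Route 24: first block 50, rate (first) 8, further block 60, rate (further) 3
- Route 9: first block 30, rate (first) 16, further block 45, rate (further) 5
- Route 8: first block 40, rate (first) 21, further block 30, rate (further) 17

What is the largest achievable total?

Order all 6 blocks by rate: Route 8/first 21 > Route 8/second 17 > Route 9/first 16 > Route 24/first 8 > Route 9/second 5 > Route 24/second 3.
Route 8/first (21): +40 → 100 left.
Route 8/second (17): +30 → 70 left.
Fill Route 9 first block (30 at 16) → 40 left.
Route 24/first: +40 of 50 at 8; pool empty.
Total = 21×40 + 17×30 + 16×30 + 8×40 = 2150.

2150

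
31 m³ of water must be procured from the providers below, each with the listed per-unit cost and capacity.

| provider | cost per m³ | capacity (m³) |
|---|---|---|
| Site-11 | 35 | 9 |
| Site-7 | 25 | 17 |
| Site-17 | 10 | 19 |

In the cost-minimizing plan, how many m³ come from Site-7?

12

Cheapest first:
Site-17 at 10: take all 19 m³ ; 12 still needed.
Site-7 (25): take the remaining 12 ; done.
Site-11: unused.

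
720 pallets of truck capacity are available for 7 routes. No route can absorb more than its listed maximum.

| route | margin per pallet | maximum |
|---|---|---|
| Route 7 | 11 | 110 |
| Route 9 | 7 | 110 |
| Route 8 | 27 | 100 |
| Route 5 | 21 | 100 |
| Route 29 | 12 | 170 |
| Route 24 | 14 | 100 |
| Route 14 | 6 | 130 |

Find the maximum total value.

10400

Rank by margin per pallet: Route 8 27 > Route 5 21 > Route 24 14 > Route 29 12 > Route 7 11 > Route 9 7 > Route 14 6.
Route 8: +100 to 100 (cap) → 620 left.
Route 5: +100 to 100 (cap) → 520 left.
Give Route 24 100 to hit its cap of 100 → 420 left.
Route 29 takes 170 to reach its cap of 170 → 250 left.
Route 7 takes 110 to reach its cap of 110 → 140 left.
Give Route 9 110 to hit its cap of 110 → 30 left.
Only 30 left; Route 14 takes them to reach 30.
Total = 11×110 + 7×110 + 27×100 + 21×100 + 12×170 + 14×100 + 6×30 = 10400.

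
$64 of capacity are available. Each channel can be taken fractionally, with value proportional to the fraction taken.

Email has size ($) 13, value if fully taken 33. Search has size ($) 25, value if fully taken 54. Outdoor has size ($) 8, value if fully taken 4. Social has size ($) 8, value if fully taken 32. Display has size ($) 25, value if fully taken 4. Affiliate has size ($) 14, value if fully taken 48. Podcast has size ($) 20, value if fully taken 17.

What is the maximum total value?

Rank by value-to-size ratio: Social 32/8≈4, Affiliate 48/14≈3.43, Email 33/13≈2.54, Search 54/25≈2.16, Podcast 17/20≈0.85, Outdoor 4/8≈0.5, Display 4/25≈0.16.
All 8 $ of Social fit (value 32) ; 56 remain.
Affiliate: take in full, 14 $ for value 48 ; 42 left.
All 13 $ of Email fit (value 33) ; 29 remain.
All 25 $ of Search fit (value 54) ; 4 remain.
4 $ left: a 4/20 share of Podcast gives 17×4/20 = 3.4.
Total value = 170.4.

170.4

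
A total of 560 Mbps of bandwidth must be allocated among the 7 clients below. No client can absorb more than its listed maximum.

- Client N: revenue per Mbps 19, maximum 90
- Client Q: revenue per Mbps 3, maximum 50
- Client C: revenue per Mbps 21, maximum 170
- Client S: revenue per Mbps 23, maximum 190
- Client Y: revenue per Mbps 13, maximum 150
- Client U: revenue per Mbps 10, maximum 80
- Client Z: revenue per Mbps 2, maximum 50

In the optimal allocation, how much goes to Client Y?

Order the clients by revenue per Mbps: Client S 23 > Client C 21 > Client N 19 > Client Y 13 > Client U 10 > Client Q 3 > Client Z 2.
Client S takes 190 to reach its cap of 190 ; 370 left.
Give Client C 170 to hit its cap of 170 ; 200 left.
Client N: +90 to 90 (cap) ; 110 left.
Only 110 left; Client Y takes them to reach 110.

110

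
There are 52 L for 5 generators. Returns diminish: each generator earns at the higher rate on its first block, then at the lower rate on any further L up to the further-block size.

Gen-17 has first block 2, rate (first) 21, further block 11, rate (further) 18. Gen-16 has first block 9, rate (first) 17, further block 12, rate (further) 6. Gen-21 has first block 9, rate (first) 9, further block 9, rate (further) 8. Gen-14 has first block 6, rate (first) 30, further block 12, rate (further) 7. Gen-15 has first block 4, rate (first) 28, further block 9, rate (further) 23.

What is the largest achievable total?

Treat each block as its own option and order by rate: Gen-14/T1 30 > Gen-15/T1 28 > Gen-15/T2 23 > Gen-17/T1 21 > Gen-17/T2 18 > Gen-16/T1 17 > Gen-21/T1 9 > Gen-21/T2 8 > Gen-14/T2 7 > Gen-16/T2 6.
Gen-14/T1 (30): +6 — 46 left.
Gen-15/T1 (28): +4 — 42 left.
Fill Gen-15 T2 block (9 at 23) — 33 left.
Fill Gen-17 T1 block (2 at 21) — 31 left.
Gen-17 T2 at 18: fill all 11 — 20 left.
Fill Gen-16 T1 block (9 at 17) — 11 left.
Fill Gen-21 T1 block (9 at 9) — 2 left.
2 remain; put them into Gen-21 T2 at 8.
Total = 30×6 + 28×4 + 23×9 + 21×2 + 18×11 + 17×9 + 9×9 + 8×2 = 989.

989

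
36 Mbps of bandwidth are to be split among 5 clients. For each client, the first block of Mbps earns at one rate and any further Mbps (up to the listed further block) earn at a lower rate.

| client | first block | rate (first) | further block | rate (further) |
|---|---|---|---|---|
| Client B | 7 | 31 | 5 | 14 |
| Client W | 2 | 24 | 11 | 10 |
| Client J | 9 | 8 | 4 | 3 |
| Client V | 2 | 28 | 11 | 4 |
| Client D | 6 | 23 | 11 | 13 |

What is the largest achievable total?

Order all 10 blocks by rate: Client B/first 31 > Client V/first 28 > Client W/first 24 > Client D/first 23 > Client B/second 14 > Client D/second 13 > Client W/second 10 > Client J/first 8 > Client V/second 4 > Client J/second 3.
Fill Client B first block (7 at 31) — 29 left.
Fill Client V first block (2 at 28) — 27 left.
Fill Client W first block (2 at 24) — 25 left.
Client D first at 23: fill all 6 — 19 left.
Client B/second (14): +5 — 14 left.
Client D second at 13: fill all 11 — 3 left.
Client W second at 10: only 3 left, fill 3.
Total = 31×7 + 28×2 + 24×2 + 23×6 + 14×5 + 13×11 + 10×3 = 702.

702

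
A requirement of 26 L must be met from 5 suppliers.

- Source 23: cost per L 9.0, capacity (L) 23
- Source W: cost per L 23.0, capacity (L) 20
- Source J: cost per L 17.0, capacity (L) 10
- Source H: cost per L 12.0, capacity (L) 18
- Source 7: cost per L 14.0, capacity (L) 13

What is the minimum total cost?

243

Use suppliers in increasing cost order.
Take 23 from Source 23 at 9.0 → need 3 more.
Source H (12.0): take the remaining 3 → done.
Source 7, Source J, Source W: unused.
Cost = 23×9.0 + 3×12.0 = 243.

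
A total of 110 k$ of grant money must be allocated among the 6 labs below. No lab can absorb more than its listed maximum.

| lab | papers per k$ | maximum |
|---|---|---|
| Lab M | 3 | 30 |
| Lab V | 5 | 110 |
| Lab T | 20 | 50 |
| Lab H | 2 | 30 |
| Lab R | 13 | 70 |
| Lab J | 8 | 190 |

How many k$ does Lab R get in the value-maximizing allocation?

60

Highest papers per k$ first: Lab T 20 > Lab R 13 > Lab J 8 > Lab V 5 > Lab M 3 > Lab H 2.
Lab T takes 50 to reach its cap of 50 ; 60 left.
Lab R: +60 (room for 70) → 60. Pool exhausted.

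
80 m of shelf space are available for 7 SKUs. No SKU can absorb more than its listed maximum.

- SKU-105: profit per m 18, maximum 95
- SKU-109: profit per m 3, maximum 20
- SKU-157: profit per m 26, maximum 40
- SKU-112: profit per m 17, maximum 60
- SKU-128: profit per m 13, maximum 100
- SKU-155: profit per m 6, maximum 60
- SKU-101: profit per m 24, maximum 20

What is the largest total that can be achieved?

1880

Order the SKUs by profit per m: SKU-157 26 > SKU-101 24 > SKU-105 18 > SKU-112 17 > SKU-128 13 > SKU-155 6 > SKU-109 3.
SKU-157: +40 to 40 (cap) ; 40 left.
Give SKU-101 20 to hit its cap of 20 ; 20 left.
SKU-105: +20 (room for 95) → 20. Pool exhausted.
Total = 18×20 + 26×40 + 24×20 = 1880.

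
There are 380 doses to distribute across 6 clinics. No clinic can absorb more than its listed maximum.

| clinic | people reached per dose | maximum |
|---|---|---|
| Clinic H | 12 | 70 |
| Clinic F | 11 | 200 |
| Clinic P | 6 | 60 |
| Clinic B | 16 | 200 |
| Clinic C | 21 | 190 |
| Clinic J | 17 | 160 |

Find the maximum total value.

7190

Highest people reached per dose first: Clinic C 21 > Clinic J 17 > Clinic B 16 > Clinic H 12 > Clinic F 11 > Clinic P 6.
Give Clinic C 190 to hit its cap of 190 — 190 left.
Give Clinic J 160 to hit its cap of 160 — 30 left.
Clinic B has room for 200 but only 30 remain, so it gets 30.
Total = 16×30 + 21×190 + 17×160 = 7190.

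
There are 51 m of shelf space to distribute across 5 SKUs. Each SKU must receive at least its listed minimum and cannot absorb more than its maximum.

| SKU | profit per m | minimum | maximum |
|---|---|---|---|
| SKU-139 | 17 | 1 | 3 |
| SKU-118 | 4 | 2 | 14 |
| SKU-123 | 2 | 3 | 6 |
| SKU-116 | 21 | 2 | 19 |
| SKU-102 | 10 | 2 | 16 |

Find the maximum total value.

Meeting every minimum uses 1+2+3+2+2 = 10 m, leaving 41.
Order the SKUs by profit per m: SKU-116 21 > SKU-139 17 > SKU-102 10 > SKU-118 4 > SKU-123 2.
SKU-116: +17 to 19 (cap) ; 24 left.
Give SKU-139 2 more to hit its cap of 3 ; 22 left.
Give SKU-102 14 more to hit its cap of 16 ; 8 left.
Only 8 left; SKU-118 takes them to reach 10.
Total = 17×3 + 4×10 + 2×3 + 21×19 + 10×16 = 656.

656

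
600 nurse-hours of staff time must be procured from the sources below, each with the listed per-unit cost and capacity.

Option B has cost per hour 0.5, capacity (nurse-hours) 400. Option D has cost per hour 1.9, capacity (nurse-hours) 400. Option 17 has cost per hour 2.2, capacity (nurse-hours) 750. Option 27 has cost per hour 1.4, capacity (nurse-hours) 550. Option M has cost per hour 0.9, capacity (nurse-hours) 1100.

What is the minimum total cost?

380

Cheapest first:
Option B (0.5): use full 400 — 200 nurse-hours to go.
Take 200 from Option M at 0.9 to finish.
Option 27, Option D, Option 17: unused.
Cost = 400×0.5 + 200×0.9 = 380.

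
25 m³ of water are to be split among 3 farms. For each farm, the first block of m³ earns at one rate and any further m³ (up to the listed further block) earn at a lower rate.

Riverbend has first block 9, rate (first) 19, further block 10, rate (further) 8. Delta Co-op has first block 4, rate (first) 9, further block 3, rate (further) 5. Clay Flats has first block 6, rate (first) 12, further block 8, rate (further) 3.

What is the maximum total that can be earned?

Rank every tier by rate: Riverbend/tier1 19 > Clay Flats/tier1 12 > Delta Co-op/tier1 9 > Riverbend/tier2 8 > Delta Co-op/tier2 5 > Clay Flats/tier2 3.
Riverbend/tier1 (19): +9 ; 16 left.
Clay Flats tier1 at 12: fill all 6 ; 10 left.
Fill Delta Co-op tier1 block (4 at 9) ; 6 left.
6 remain; put them into Riverbend tier2 at 8.
Total = 19×9 + 12×6 + 9×4 + 8×6 = 327.

327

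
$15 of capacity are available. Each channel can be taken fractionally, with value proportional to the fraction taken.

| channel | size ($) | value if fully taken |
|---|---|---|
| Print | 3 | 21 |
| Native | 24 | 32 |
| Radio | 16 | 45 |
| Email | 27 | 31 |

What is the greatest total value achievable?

54.75

Best value per unit of size first: Print 21/3≈7, Radio 45/16≈2.81, Native 32/24≈1.33, Email 31/27≈1.15.
Print: take in full, 3 $ for value 21 — 12 left.
12 $ left: a 12/16 share of Radio gives 45×12/16 = 33.75.
Total value = 54.75.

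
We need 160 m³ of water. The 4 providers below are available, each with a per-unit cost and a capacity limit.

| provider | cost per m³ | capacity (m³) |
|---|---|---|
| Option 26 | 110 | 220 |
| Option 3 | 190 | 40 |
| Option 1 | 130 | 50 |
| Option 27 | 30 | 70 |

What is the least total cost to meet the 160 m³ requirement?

Fill from the cheapest provider first.
Take 70 from Option 27 at 30 — need 90 more.
Take 90 from Option 26 at 110 to finish.
Option 1, Option 3: unused.
Cost = 70×30 + 90×110 = 12000.

12000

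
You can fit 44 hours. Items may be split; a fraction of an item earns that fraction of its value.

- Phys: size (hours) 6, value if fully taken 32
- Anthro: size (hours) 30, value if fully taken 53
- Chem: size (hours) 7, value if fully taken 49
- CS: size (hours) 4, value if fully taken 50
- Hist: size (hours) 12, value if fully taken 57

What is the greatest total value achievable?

Best value per unit of size first: CS 50/4≈12.5, Chem 49/7≈7, Phys 32/6≈5.33, Hist 57/12≈4.75, Anthro 53/30≈1.77.
All 4 hours of CS fit (value 50) ; 40 remain.
All 7 hours of Chem fit (value 49) ; 33 remain.
Phys: take in full, 6 hours for value 32 ; 27 left.
Take all of Hist (12 hours, value 57) ; 15 hours left.
15 hours left: a 15/30 share of Anthro gives 53×15/30 = 26.5.
Total value = 214.5.

214.5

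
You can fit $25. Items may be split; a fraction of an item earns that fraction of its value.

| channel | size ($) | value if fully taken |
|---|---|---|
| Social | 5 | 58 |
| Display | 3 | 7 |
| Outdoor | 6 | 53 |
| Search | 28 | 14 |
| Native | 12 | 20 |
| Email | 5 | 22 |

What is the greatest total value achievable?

150

Sort by value density: Social 58/5≈11.6, Outdoor 53/6≈8.83, Email 22/5≈4.4, Display 7/3≈2.33, Native 20/12≈1.67, Search 14/28≈0.5.
Take all of Social (5 $, value 58) → 20 $ left.
All 6 $ of Outdoor fit (value 53) → 14 remain.
All 5 $ of Email fit (value 22) → 9 remain.
All 3 $ of Display fit (value 7) → 6 remain.
Only 6 $ remain; take 6/12 of Native for value 20×6/12 = 10.
Total value = 150.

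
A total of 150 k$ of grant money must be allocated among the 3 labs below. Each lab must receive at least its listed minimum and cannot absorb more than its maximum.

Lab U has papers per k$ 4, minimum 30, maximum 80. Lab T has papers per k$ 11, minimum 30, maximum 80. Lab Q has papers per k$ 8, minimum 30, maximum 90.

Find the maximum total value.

Meeting every minimum uses 30+30+30 = 90 k$, leaving 60.
Order the labs by papers per k$: Lab T 11 > Lab Q 8 > Lab U 4.
Lab T: +50 to 80 (cap) → 10 left.
Lab Q has room for 60 more but only 10 remain, so it gets 40.
Total = 4×30 + 11×80 + 8×40 = 1320.

1320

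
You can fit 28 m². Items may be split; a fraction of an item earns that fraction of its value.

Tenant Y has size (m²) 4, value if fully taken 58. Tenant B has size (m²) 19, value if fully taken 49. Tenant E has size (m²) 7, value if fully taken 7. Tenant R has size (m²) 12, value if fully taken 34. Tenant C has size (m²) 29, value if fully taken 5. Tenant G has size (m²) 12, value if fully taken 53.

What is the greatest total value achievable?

145

Rank by value-to-size ratio: Tenant Y 58/4≈14.5, Tenant G 53/12≈4.42, Tenant R 34/12≈2.83, Tenant B 49/19≈2.58, Tenant E 7/7≈1, Tenant C 5/29≈0.172.
All 4 m² of Tenant Y fit (value 58) — 24 remain.
All 12 m² of Tenant G fit (value 53) — 12 remain.
Tenant R: take in full, 12 m² for value 34 — 0 left.
Total value = 145.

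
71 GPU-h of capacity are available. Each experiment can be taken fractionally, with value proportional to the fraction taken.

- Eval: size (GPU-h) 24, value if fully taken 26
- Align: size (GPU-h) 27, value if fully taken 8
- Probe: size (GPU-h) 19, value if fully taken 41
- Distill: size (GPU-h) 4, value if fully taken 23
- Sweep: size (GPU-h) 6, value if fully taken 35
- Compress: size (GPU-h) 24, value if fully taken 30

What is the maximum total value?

148.5

Best value per unit of size first: Sweep 35/6≈5.83, Distill 23/4≈5.75, Probe 41/19≈2.16, Compress 30/24≈1.25, Eval 26/24≈1.08, Align 8/27≈0.296.
Take all of Sweep (6 GPU-h, value 35) → 65 GPU-h left.
Distill: take in full, 4 GPU-h for value 23 → 61 left.
All 19 GPU-h of Probe fit (value 41) → 42 remain.
Compress: take in full, 24 GPU-h for value 30 → 18 left.
18 GPU-h left: a 18/24 share of Eval gives 26×18/24 = 19.5.
Total value = 148.5.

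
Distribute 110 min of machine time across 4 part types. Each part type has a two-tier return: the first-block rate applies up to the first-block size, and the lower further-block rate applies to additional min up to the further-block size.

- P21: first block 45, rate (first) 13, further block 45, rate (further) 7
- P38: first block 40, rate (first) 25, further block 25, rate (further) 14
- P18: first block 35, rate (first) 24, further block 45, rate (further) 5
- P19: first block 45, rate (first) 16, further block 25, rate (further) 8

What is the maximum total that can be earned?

2400

Order all 8 blocks by rate: P38/tier1 25 > P18/tier1 24 > P19/tier1 16 > P38/tier2 14 > P21/tier1 13 > P19/tier2 8 > P21/tier2 7 > P18/tier2 5.
P38 tier1 at 25: fill all 40 → 70 left.
Fill P18 tier1 block (35 at 24) → 35 left.
P19/tier1: +35 of 45 at 16; pool empty.
Total = 25×40 + 24×35 + 16×35 = 2400.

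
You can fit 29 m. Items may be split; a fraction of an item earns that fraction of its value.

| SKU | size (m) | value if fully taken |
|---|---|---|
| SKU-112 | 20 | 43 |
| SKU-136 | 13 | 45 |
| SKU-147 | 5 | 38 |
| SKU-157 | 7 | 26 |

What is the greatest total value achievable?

Rank by value-to-size ratio: SKU-147 38/5≈7.6, SKU-157 26/7≈3.71, SKU-136 45/13≈3.46, SKU-112 43/20≈2.15.
All 5 m of SKU-147 fit (value 38) — 24 remain.
SKU-157: take in full, 7 m for value 26 — 17 left.
All 13 m of SKU-136 fit (value 45) — 4 remain.
4 m left: a 4/20 share of SKU-112 gives 43×4/20 = 8.6.
Total value = 117.6.

117.6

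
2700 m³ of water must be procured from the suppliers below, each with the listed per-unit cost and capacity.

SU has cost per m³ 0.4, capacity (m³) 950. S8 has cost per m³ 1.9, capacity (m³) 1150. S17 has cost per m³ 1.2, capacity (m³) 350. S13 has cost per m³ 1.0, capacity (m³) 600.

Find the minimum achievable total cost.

Fill from the cheapest supplier first.
SU (0.4): use full 950 → 1750 m³ to go.
S13 at 1.0: take all 600 m³ → 1150 still needed.
S17 (1.2): use full 350 → 800 m³ to go.
Take 800 from S8 at 1.9 to finish.
Cost = 950×0.4 + 600×1.0 + 350×1.2 + 800×1.9 = 2920.

2920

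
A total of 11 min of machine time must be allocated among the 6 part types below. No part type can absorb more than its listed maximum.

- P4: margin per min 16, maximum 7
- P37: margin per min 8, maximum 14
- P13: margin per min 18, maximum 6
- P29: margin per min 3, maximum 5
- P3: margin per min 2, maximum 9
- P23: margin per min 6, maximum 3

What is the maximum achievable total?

Highest margin per min first: P13 18 > P4 16 > P37 8 > P23 6 > P29 3 > P3 2.
P13: +6 to 6 (cap) → 5 left.
Only 5 left; P4 takes them to reach 5.
Total = 16×5 + 18×6 = 188.

188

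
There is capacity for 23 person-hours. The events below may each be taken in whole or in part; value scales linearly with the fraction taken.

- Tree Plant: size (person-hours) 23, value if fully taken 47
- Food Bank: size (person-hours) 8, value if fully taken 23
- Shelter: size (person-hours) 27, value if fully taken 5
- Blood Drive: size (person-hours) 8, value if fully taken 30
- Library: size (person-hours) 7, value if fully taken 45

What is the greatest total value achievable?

Best value per unit of size first: Library 45/7≈6.43, Blood Drive 30/8≈3.75, Food Bank 23/8≈2.88, Tree Plant 47/23≈2.04, Shelter 5/27≈0.185.
Take all of Library (7 person-hours, value 45) — 16 person-hours left.
Blood Drive: take in full, 8 person-hours for value 30 — 8 left.
Take all of Food Bank (8 person-hours, value 23) — 0 person-hours left.
Total value = 98.

98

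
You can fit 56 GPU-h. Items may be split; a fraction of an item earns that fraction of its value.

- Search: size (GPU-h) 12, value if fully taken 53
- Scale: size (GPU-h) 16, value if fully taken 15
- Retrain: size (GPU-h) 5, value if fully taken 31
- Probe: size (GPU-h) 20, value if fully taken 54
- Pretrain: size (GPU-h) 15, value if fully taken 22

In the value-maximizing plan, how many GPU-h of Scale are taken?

Best value per unit of size first: Retrain 31/5≈6.2, Search 53/12≈4.42, Probe 54/20≈2.7, Pretrain 22/15≈1.47, Scale 15/16≈0.938.
Take all of Retrain (5 GPU-h, value 31) → 51 GPU-h left.
Take all of Search (12 GPU-h, value 53) → 39 GPU-h left.
All 20 GPU-h of Probe fit (value 54) → 19 remain.
Pretrain: take in full, 15 GPU-h for value 22 → 4 left.
Fill the last 4 GPU-h with part of Scale: 4/16 of it earns 3.75.

4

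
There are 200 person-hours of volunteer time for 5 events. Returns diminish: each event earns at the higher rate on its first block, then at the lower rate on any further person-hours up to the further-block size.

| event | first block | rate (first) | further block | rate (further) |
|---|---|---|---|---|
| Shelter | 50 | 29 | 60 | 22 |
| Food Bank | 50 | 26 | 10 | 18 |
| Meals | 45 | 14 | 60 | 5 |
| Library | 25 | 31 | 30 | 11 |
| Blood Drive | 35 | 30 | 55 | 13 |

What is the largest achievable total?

5455

Treat each block as its own option and order by rate: Library/tier1 31 > Blood Drive/tier1 30 > Shelter/tier1 29 > Food Bank/tier1 26 > Shelter/tier2 22 > Food Bank/tier2 18 > Meals/tier1 14 > Blood Drive/tier2 13 > Library/tier2 11 > Meals/tier2 5.
Library tier1 at 31: fill all 25 — 175 left.
Blood Drive tier1 at 30: fill all 35 — 140 left.
Fill Shelter tier1 block (50 at 29) — 90 left.
Fill Food Bank tier1 block (50 at 26) — 40 left.
Shelter tier2 at 22: only 40 left, fill 40.
Total = 31×25 + 30×35 + 29×50 + 26×50 + 22×40 = 5455.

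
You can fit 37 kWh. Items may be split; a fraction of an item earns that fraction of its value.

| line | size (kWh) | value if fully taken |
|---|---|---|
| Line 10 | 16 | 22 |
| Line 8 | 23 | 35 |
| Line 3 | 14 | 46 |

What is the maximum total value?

Sort by value density: Line 3 46/14≈3.29, Line 8 35/23≈1.52, Line 10 22/16≈1.38.
Line 3: take in full, 14 kWh for value 46 ; 23 left.
Line 8: take in full, 23 kWh for value 35 ; 0 left.
Total value = 81.

81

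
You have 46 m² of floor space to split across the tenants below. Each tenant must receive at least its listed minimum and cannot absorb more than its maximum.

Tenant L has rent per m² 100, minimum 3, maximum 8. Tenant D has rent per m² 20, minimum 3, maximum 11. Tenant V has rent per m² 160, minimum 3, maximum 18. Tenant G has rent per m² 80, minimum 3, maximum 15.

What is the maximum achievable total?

Meeting every minimum uses 3+3+3+3 = 12 m², leaving 34.
Order the tenants by rent per m²: Tenant V 160 > Tenant L 100 > Tenant G 80 > Tenant D 20.
Tenant V: +15 to 18 (cap) → 19 left.
Give Tenant L 5 more to hit its cap of 8 → 14 left.
Tenant G: +12 to 15 (cap) → 2 left.
Tenant D has room for 8 more but only 2 remain, so it gets 5.
Total = 100×8 + 20×5 + 160×18 + 80×15 = 4980.

4980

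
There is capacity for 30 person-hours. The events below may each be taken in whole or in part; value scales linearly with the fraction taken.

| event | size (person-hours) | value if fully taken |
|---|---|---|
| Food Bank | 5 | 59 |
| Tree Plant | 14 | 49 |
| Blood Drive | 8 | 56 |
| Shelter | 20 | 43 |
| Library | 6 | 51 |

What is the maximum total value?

204.5

Best value per unit of size first: Food Bank 59/5≈11.8, Library 51/6≈8.5, Blood Drive 56/8≈7, Tree Plant 49/14≈3.5, Shelter 43/20≈2.15.
Food Bank: take in full, 5 person-hours for value 59 — 25 left.
Library: take in full, 6 person-hours for value 51 — 19 left.
Blood Drive: take in full, 8 person-hours for value 56 — 11 left.
Fill the last 11 person-hours with part of Tree Plant: 11/14 of it earns 38.5.
Total value = 204.5.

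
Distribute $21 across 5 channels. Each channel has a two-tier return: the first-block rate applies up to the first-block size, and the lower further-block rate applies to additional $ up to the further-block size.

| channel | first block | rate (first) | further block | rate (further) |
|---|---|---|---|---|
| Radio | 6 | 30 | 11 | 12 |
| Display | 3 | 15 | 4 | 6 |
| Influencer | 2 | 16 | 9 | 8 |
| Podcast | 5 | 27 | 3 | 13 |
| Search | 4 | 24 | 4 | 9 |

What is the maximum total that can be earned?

501

Treat each block as its own option and order by rate: Radio/tier1 30 > Podcast/tier1 27 > Search/tier1 24 > Influencer/tier1 16 > Display/tier1 15 > Podcast/tier2 13 > Radio/tier2 12 > Search/tier2 9 > Influencer/tier2 8 > Display/tier2 6.
Fill Radio tier1 block (6 at 30) → 15 left.
Podcast tier1 at 27: fill all 5 → 10 left.
Search tier1 at 24: fill all 4 → 6 left.
Fill Influencer tier1 block (2 at 16) → 4 left.
Fill Display tier1 block (3 at 15) → 1 left.
Podcast/tier2: +1 of 3 at 13; pool empty.
Total = 30×6 + 27×5 + 24×4 + 16×2 + 15×3 + 13×1 = 501.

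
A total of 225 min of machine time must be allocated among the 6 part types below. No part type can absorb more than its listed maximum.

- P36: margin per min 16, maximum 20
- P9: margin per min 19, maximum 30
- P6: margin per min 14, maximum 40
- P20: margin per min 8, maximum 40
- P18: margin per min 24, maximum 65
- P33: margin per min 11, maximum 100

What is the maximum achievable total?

3780

Rank by margin per min: P18 24 > P9 19 > P36 16 > P6 14 > P33 11 > P20 8.
P18: +65 to 65 (cap) → 160 left.
Give P9 30 to hit its cap of 30 → 130 left.
P36: +20 to 20 (cap) → 110 left.
P6 takes 40 to reach its cap of 40 → 70 left.
P33: +70 (room for 100) → 70. Pool exhausted.
Total = 16×20 + 19×30 + 14×40 + 24×65 + 11×70 = 3780.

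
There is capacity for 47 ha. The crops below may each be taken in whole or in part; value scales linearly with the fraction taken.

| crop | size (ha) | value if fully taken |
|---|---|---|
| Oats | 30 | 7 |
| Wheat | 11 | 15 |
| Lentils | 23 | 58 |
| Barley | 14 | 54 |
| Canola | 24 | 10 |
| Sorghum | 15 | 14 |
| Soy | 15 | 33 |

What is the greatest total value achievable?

Sort by value density: Barley 54/14≈3.86, Lentils 58/23≈2.52, Soy 33/15≈2.2, Wheat 15/11≈1.36, Sorghum 14/15≈0.933, Canola 10/24≈0.417, Oats 7/30≈0.233.
Take all of Barley (14 ha, value 54) → 33 ha left.
Lentils: take in full, 23 ha for value 58 → 10 left.
Only 10 ha remain; take 10/15 of Soy for value 33×10/15 = 22.
Total value = 134.

134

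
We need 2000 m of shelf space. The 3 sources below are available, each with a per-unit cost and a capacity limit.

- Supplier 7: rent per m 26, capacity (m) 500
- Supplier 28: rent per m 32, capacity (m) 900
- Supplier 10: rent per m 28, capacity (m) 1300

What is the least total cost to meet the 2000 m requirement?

55800

Cheapest first:
Supplier 7 (26): use full 500 ; 1500 m to go.
Take 1300 from Supplier 10 at 28 ; need 200 more.
Supplier 28 (32): take the remaining 200 ; done.
Cost = 500×26 + 1300×28 + 200×32 = 55800.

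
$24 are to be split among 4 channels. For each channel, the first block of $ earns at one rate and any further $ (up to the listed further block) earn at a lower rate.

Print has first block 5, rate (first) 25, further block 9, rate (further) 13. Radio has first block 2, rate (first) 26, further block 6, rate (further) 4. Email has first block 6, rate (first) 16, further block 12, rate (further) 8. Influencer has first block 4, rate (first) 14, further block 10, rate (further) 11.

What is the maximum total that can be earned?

Order all 8 blocks by rate: Radio/T1 26 > Print/T1 25 > Email/T1 16 > Influencer/T1 14 > Print/T2 13 > Influencer/T2 11 > Email/T2 8 > Radio/T2 4.
Fill Radio T1 block (2 at 26) ; 22 left.
Print/T1 (25): +5 ; 17 left.
Fill Email T1 block (6 at 16) ; 11 left.
Influencer/T1 (14): +4 ; 7 left.
Print T2 at 13: only 7 left, fill 7.
Total = 26×2 + 25×5 + 16×6 + 14×4 + 13×7 = 420.

420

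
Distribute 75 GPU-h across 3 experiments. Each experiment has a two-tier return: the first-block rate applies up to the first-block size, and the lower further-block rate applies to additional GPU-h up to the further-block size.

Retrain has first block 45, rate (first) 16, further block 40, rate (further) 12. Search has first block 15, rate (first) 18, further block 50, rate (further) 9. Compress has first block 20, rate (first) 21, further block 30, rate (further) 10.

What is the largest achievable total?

1330

Treat each block as its own option and order by rate: Compress/first 21 > Search/first 18 > Retrain/first 16 > Retrain/second 12 > Compress/second 10 > Search/second 9.
Compress first at 21: fill all 20 → 55 left.
Search first at 18: fill all 15 → 40 left.
40 remain; put them into Retrain first at 16.
Total = 21×20 + 18×15 + 16×40 = 1330.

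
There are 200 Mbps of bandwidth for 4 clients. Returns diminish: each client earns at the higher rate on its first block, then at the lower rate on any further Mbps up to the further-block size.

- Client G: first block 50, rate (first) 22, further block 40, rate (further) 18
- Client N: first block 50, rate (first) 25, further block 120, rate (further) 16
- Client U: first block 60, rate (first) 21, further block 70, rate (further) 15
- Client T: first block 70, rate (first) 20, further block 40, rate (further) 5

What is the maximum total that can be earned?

4410

Rank every tier by rate: Client N/first 25 > Client G/first 22 > Client U/first 21 > Client T/first 20 > Client G/second 18 > Client N/second 16 > Client U/second 15 > Client T/second 5.
Client N/first (25): +50 — 150 left.
Client G first at 22: fill all 50 — 100 left.
Fill Client U first block (60 at 21) — 40 left.
Client T first at 20: only 40 left, fill 40.
Total = 25×50 + 22×50 + 21×60 + 20×40 = 4410.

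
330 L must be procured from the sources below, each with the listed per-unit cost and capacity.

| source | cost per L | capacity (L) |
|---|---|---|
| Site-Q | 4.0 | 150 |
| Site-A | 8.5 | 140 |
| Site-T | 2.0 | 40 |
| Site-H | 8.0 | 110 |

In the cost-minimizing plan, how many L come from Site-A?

Cheapest first:
Take 40 from Site-T at 2.0 ; need 290 more.
Site-Q (4.0): use full 150 ; 140 L to go.
Site-H (8.0): use full 110 ; 30 L to go.
Site-A at 8.5: take 30 of its 140 ; requirement met.

30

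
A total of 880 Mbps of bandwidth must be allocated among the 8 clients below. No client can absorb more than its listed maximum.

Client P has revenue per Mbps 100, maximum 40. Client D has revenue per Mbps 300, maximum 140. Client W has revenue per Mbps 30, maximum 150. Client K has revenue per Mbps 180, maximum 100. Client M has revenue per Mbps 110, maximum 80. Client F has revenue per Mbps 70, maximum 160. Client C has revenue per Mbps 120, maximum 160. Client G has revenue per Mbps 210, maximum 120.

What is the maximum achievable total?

Order the clients by revenue per Mbps: Client D 300 > Client G 210 > Client K 180 > Client C 120 > Client M 110 > Client P 100 > Client F 70 > Client W 30.
Give Client D 140 to hit its cap of 140 — 740 left.
Client G: +120 to 120 (cap) — 620 left.
Give Client K 100 to hit its cap of 100 — 520 left.
Client C takes 160 to reach its cap of 160 — 360 left.
Client M takes 80 to reach its cap of 80 — 280 left.
Client P: +40 to 40 (cap) — 240 left.
Give Client F 160 to hit its cap of 160 — 80 left.
Client W has room for 150 but only 80 remain, so it gets 80.
Total = 100×40 + 300×140 + 30×80 + 180×100 + 110×80 + 70×160 + 120×160 + 210×120 = 130800.

130800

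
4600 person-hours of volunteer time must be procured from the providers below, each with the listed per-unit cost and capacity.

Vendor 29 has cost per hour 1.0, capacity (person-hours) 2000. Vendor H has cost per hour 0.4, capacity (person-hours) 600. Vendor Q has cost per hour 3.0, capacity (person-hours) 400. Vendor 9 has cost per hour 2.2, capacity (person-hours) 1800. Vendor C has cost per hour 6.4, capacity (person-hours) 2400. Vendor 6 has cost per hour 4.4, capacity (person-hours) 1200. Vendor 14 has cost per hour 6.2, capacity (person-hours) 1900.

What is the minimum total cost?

6800

Cheapest first:
Vendor H (0.4): use full 600 — 4000 person-hours to go.
Take 2000 from Vendor 29 at 1.0 — need 2000 more.
Vendor 9 at 2.2: take all 1800 person-hours — 200 still needed.
Vendor Q (3.0): take the remaining 200 — done.
Vendor 6, Vendor 14, Vendor C: unused.
Cost = 600×0.4 + 2000×1.0 + 1800×2.2 + 200×3.0 = 6800.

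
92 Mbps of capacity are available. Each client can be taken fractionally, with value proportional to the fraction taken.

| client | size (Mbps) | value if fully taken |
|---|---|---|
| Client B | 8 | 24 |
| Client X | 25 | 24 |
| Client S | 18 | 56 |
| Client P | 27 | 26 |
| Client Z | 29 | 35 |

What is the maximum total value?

150.6

Best value per unit of size first: Client S 56/18≈3.11, Client B 24/8≈3, Client Z 35/29≈1.21, Client P 26/27≈0.963, Client X 24/25≈0.96.
Take all of Client S (18 Mbps, value 56) ; 74 Mbps left.
Client B: take in full, 8 Mbps for value 24 ; 66 left.
All 29 Mbps of Client Z fit (value 35) ; 37 remain.
Take all of Client P (27 Mbps, value 26) ; 10 Mbps left.
10 Mbps left: a 10/25 share of Client X gives 24×10/25 = 9.6.
Total value = 150.6.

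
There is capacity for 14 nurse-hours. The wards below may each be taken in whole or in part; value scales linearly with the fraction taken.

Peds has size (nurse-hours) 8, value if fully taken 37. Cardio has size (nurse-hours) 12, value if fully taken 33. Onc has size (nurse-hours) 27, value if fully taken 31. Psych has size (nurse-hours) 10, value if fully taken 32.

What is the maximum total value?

Rank by value-to-size ratio: Peds 37/8≈4.62, Psych 32/10≈3.2, Cardio 33/12≈2.75, Onc 31/27≈1.15.
Take all of Peds (8 nurse-hours, value 37) ; 6 nurse-hours left.
6 nurse-hours left: a 6/10 share of Psych gives 32×6/10 = 19.2.
Total value = 56.2.

56.2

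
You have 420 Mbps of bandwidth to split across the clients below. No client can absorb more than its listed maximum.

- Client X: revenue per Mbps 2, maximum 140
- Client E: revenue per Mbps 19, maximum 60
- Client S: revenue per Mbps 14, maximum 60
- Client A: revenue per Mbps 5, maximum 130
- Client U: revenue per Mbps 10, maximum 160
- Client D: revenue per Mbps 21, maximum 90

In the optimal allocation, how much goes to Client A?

50

Highest revenue per Mbps first: Client D 21 > Client E 19 > Client S 14 > Client U 10 > Client A 5 > Client X 2.
Client D takes 90 to reach its cap of 90 ; 330 left.
Client E: +60 to 60 (cap) ; 270 left.
Client S: +60 to 60 (cap) ; 210 left.
Client U: +160 to 160 (cap) ; 50 left.
Only 50 left; Client A takes them to reach 50.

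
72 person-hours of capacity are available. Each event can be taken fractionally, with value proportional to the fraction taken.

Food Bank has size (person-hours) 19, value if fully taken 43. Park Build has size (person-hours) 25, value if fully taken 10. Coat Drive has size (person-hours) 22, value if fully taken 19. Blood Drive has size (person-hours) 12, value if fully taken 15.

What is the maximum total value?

84.6

Sort by value density: Food Bank 43/19≈2.26, Blood Drive 15/12≈1.25, Coat Drive 19/22≈0.864, Park Build 10/25≈0.4.
All 19 person-hours of Food Bank fit (value 43) — 53 remain.
Blood Drive: take in full, 12 person-hours for value 15 — 41 left.
Coat Drive: take in full, 22 person-hours for value 19 — 19 left.
19 person-hours left: a 19/25 share of Park Build gives 10×19/25 = 7.6.
Total value = 84.6.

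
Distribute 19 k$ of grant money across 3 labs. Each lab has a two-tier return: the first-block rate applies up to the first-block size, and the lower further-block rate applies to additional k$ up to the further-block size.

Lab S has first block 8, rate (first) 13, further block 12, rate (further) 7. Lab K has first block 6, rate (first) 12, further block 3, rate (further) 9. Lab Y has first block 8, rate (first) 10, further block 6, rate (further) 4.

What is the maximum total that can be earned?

226

Treat each block as its own option and order by rate: Lab S/T1 13 > Lab K/T1 12 > Lab Y/T1 10 > Lab K/T2 9 > Lab S/T2 7 > Lab Y/T2 4.
Fill Lab S T1 block (8 at 13) ; 11 left.
Fill Lab K T1 block (6 at 12) ; 5 left.
Lab Y T1 at 10: only 5 left, fill 5.
Total = 13×8 + 12×6 + 10×5 = 226.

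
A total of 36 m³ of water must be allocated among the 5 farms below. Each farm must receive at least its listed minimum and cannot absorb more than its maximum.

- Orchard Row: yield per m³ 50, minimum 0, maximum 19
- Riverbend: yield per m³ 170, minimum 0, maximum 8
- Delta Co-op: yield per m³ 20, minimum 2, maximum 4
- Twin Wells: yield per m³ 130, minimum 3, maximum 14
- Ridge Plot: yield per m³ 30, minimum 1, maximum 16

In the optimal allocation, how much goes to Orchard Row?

11

Meeting every minimum uses 0+0+2+3+1 = 6 m³, leaving 30.
Highest yield per m³ first: Riverbend 170 > Twin Wells 130 > Orchard Row 50 > Ridge Plot 30 > Delta Co-op 20.
Riverbend: +8 to 8 (cap) → 22 left.
Give Twin Wells 11 more to hit its cap of 14 → 11 left.
Orchard Row has room for 19 more but only 11 remain, so it gets 11.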